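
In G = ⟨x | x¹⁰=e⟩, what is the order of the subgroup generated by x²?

|⟨x²⟩| equals the order of x². Compute successive powers until reaching e:
  (x²)¹ = x², (x²)² = x⁴, (x²)³ = x⁶, (x²)⁴ = x⁸, (x²)⁵ = e.
The smallest positive k with (x²)ᵏ = e is 5, so |⟨x²⟩| = 5.

Answer: 5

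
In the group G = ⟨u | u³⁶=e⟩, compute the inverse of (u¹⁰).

The order of (u¹⁰) is 18 (smallest k with (u¹⁰)ᵏ = e), so (u¹⁰)⁻¹ = (u¹⁰)¹⁷ = u²⁶.
Check: (u¹⁰) · (u²⁶) → (u¹⁰) · u²⁶ = e, giving e as required.

Answer: u²⁶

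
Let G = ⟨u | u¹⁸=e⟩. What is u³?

Compute successive powers of u, reducing at each step:
  u²: u · u = u²
  u³: (u²) · u = u³

Answer: u³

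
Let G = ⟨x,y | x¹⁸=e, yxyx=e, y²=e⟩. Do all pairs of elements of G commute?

x·y = xy but y·x = x¹⁷y, so x·y ≠ y·x and G is not abelian.

Answer: No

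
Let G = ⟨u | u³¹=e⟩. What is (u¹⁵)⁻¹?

The order of (u¹⁵) is 31 (smallest k with (u¹⁵)ᵏ = e), so (u¹⁵)⁻¹ = (u¹⁵)³⁰ = u¹⁶.
Check: (u¹⁵) · (u¹⁶) → (u¹⁵) · u¹⁶ = e, giving e as required.

Answer: u¹⁶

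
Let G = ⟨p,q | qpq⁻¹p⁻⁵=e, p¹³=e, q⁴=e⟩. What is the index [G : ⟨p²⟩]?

First find ord(p²) by computing successive powers:
  (p²)¹ = p², (p²)² = p⁴, (p²)³ = p⁶, (p²)⁴ = p⁸, (p²)⁵ = p¹⁰, (p²)⁶ = p¹², (p²)⁷ = p, (p²)⁸ = p³, (p²)⁹ = p⁵, (p²)¹⁰ = p⁷, (p²)¹¹ = p⁹, (p²)¹² = p¹¹, (p²)¹³ = e.
So |⟨p²⟩| = ord(p²) = 13. With |G| = 52, by Lagrange [G : ⟨p²⟩] = 52/13 = 4.

Answer: 4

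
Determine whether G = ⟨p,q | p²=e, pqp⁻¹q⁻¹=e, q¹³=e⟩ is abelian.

Each pair of generators commutes: p·q = pq = q·p. Since the generators pairwise commute, every element of G commutes with every other, so G is abelian.

Answer: Yes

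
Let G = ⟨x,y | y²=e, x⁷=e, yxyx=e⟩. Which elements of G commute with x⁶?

⟨x⁶⟩ ⊆ C_G(x⁶) since powers of x⁶ commute with x⁶; so |C_G(x⁶)| ≥ |⟨x⁶⟩| = 7.
By orbit–stabilizer, |C_G(x⁶)| = |G| / |conj. class of x⁶| = 14 / 2 = 7.
The 7 elements commuting with x⁶ are {e, x, x², x³, x⁴, x⁵, x⁶}.

Answer: {e, x, x², x³, x⁴, x⁵, x⁶}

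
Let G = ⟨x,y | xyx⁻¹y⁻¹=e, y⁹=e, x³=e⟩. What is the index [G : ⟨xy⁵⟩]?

First find ord(xy⁵) by computing successive powers:
  (xy⁵)¹ = xy⁵, (xy⁵)² = x²y, (xy⁵)³ = y⁶, (xy⁵)⁴ = xy², (xy⁵)⁵ = x²y⁷, (xy⁵)⁶ = y³, (xy⁵)⁷ = xy⁸, (xy⁵)⁸ = x²y⁴, (xy⁵)⁹ = e.
So |⟨xy⁵⟩| = ord(xy⁵) = 9. With |G| = 27, by Lagrange [G : ⟨xy⁵⟩] = 27/9 = 3.

Answer: 3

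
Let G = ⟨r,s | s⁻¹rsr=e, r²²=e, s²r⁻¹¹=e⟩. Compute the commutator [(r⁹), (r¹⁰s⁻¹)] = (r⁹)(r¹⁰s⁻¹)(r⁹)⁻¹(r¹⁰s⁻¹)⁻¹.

[(r⁹), (r¹⁰s⁻¹)] = (r⁹)·(r¹⁰s⁻¹)·(r⁹)⁻¹·(r¹⁰s⁻¹)⁻¹.
  (r⁹) · (r¹⁰s⁻¹) = r⁸s
  (r⁸s) · (r¹³) = r⁶s⁻¹
  (r⁶s⁻¹) · (r¹⁰s) = r¹⁸

Answer: r¹⁸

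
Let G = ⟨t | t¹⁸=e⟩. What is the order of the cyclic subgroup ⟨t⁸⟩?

|⟨t⁸⟩| equals the order of t⁸. Compute successive powers until reaching e:
  (t⁸)¹ = t⁸, (t⁸)² = t¹⁶, (t⁸)³ = t⁶, (t⁸)⁴ = t¹⁴, (t⁸)⁵ = t⁴, (t⁸)⁶ = t¹², (t⁸)⁷ = t², (t⁸)⁸ = t¹⁰, (t⁸)⁹ = e.
The smallest positive k with (t⁸)ᵏ = e is 9, so |⟨t⁸⟩| = 9.

Answer: 9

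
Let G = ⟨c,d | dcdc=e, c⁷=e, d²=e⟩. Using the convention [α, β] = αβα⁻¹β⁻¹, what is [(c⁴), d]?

[(c⁴), d] = (c⁴)·d·(c⁴)⁻¹·d⁻¹.
  (c⁴) · d = c⁴d
  (c⁴d) · (c³) = cd
  (cd) · d = c

Answer: c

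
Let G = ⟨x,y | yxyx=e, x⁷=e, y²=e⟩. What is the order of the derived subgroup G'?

G' = [G, G] is generated by all commutators. The generator-pair commutators are: [x, y] = x².
The subgroup they normally generate is {e, x, x², x³, x⁴, x⁵, x⁶}, of order 7.
Check: |G/G'| = 14/7 = 2 is the order of the abelianisation.

Answer: 7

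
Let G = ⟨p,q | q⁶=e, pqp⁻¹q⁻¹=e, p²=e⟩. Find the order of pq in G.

Compute successive powers until reaching e:
  (pq)¹ = pq, (pq)² = q², (pq)³ = pq³, (pq)⁴ = q⁴, (pq)⁵ = pq⁵, (pq)⁶ = e.
The smallest positive k with (pq)ᵏ = e is 6.

Answer: 6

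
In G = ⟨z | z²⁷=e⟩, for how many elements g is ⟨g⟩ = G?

G is cyclic of order 27. An element generates G iff its order is 27, and a cyclic group of order 27 has exactly φ(27) = 18 such elements.

Answer: 18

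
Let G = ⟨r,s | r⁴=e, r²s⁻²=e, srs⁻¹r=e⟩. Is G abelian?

r·s = rs but s·r = rs⁻¹, so r·s ≠ s·r and G is not abelian.

Answer: No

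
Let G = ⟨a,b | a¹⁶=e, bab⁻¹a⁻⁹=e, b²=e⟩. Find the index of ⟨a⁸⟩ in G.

First find ord(a⁸) by computing successive powers:
  (a⁸)¹ = a⁸, (a⁸)² = e.
So |⟨a⁸⟩| = ord(a⁸) = 2. With |G| = 32, by Lagrange [G : ⟨a⁸⟩] = 32/2 = 16.

Answer: 16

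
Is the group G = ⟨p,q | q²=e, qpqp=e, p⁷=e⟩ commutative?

p·q = pq but q·p = p⁶q, so p·q ≠ q·p and G is not abelian.

Answer: No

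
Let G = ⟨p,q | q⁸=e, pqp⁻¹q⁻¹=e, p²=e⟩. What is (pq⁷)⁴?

Compute successive powers of (pq⁷), reducing at each step:
  (pq⁷)²: (pq⁷) · p = q⁷;   (q⁷) · q⁷ = q⁶
  (pq⁷)³: (q⁶) · p = pq⁶;   (pq⁶) · q⁷ = pq⁵
  (pq⁷)⁴: (pq⁵) · p = q⁵;   (q⁵) · q⁷ = q⁴

Answer: q⁴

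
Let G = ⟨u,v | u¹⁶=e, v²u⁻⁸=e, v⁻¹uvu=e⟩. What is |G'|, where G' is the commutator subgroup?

G' = [G, G] is generated by all commutators. The generator-pair commutators are: [u, v] = u².
The subgroup they normally generate is {e, u², u⁴, u⁶, u⁸, u¹⁰, u¹², u¹⁴}, of order 8.
Check: |G/G'| = 32/8 = 4 is the order of the abelianisation.

Answer: 8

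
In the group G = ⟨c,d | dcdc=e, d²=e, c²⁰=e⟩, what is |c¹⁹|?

Compute successive powers until reaching e:
  (c¹⁹)¹ = c¹⁹, (c¹⁹)² = c¹⁸, (c¹⁹)³ = c¹⁷, (c¹⁹)⁴ = c¹⁶, (c¹⁹)⁵ = c¹⁵, (c¹⁹)⁶ = c¹⁴, (c¹⁹)⁷ = c¹³, (c¹⁹)⁸ = c¹², (c¹⁹)⁹ = c¹¹, (c¹⁹)¹⁰ = c¹⁰, (c¹⁹)¹¹ = c⁹, (c¹⁹)¹² = c⁸, (c¹⁹)¹³ = c⁷, (c¹⁹)¹⁴ = c⁶, (c¹⁹)¹⁵ = c⁵, (c¹⁹)¹⁶ = c⁴, (c¹⁹)¹⁷ = c³, (c¹⁹)¹⁸ = c², (c¹⁹)¹⁹ = c, (c¹⁹)²⁰ = e.
The smallest positive k with (c¹⁹)ᵏ = e is 20.

Answer: 20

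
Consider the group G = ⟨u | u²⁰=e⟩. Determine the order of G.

G is generated by a single element, so G is cyclic. The relator gives u²⁰ = e and no smaller power is forced to be e, so the 20 powers {e, u, u², u³, u⁴, u⁵, u⁶, u⁷, u⁸, u⁹, u¹², u¹³, u¹¹, u¹⁰, u¹⁴, u¹⁵, u¹⁶, u¹⁷, u¹⁸, u¹⁹} are distinct. Hence |G| = 20.

Answer: 20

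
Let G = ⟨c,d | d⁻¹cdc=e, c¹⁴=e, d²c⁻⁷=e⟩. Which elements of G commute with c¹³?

⟨c¹³⟩ ⊆ C_G(c¹³) since powers of c¹³ commute with c¹³; so |C_G(c¹³)| ≥ |⟨c¹³⟩| = 14.
By orbit–stabilizer, |C_G(c¹³)| = |G| / |conj. class of c¹³| = 28 / 2 = 14.
The 14 elements commuting with c¹³ are {e, c, c², c³, c⁴, c⁵, c⁶, c⁷, c⁸, c⁹, c¹⁰, c¹¹, c¹², c¹³}.

Answer: {e, c, c², c³, c⁴, c⁵, c⁶, c⁷, c⁸, c⁹, c¹⁰, c¹¹, c¹², c¹³}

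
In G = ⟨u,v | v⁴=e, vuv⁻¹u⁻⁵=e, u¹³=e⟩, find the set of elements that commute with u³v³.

⟨u³v³⟩ ⊆ C_G(u³v³) since powers of u³v³ commute with u³v³; so |C_G(u³v³)| ≥ |⟨u³v³⟩| = 4.
By orbit–stabilizer, |C_G(u³v³)| = |G| / |conj. class of u³v³| = 52 / 13 = 4.
The 4 elements commuting with u³v³ are {e, uv², u³v³, u¹¹v}.

Answer: {e, uv², u³v³, u¹¹v}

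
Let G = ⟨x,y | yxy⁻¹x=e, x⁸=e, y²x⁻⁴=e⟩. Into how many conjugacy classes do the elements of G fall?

The conjugacy classes (representative and size) are:
  [e] (size 1), [x⁷] (size 2), [x²] (size 2), [x⁵] (size 2), [x⁴] (size 1), [x²y⁻¹] (size 4), [x³y] (size 4).
Class equation: 1 + 2 + 2 + 2 + 1 + 4 + 4 = 16 = |G|. So G has 7 conjugacy classes.

Answer: 7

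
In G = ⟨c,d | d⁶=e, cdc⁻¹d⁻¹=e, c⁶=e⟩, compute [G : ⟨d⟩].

First find ord(d) by computing successive powers:
  d¹ = d, d² = d², d³ = d³, d⁴ = d⁴, d⁵ = d⁵, d⁶ = e.
So |⟨d⟩| = ord(d) = 6. With |G| = 36, by Lagrange [G : ⟨d⟩] = 36/6 = 6.

Answer: 6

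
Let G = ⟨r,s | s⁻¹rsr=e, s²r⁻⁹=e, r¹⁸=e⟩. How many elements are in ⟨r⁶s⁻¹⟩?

|⟨r⁶s⁻¹⟩| equals the order of r⁶s⁻¹. Compute successive powers until reaching e:
  (r⁶s⁻¹)¹ = r⁶s⁻¹, (r⁶s⁻¹)² = r⁹, (r⁶s⁻¹)³ = r⁶s, (r⁶s⁻¹)⁴ = e.
The smallest positive k with (r⁶s⁻¹)ᵏ = e is 4, so |⟨r⁶s⁻¹⟩| = 4.

Answer: 4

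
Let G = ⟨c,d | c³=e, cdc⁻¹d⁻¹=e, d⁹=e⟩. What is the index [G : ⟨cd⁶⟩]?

First find ord(cd⁶) by computing successive powers:
  (cd⁶)¹ = cd⁶, (cd⁶)² = c²d³, (cd⁶)³ = e.
So |⟨cd⁶⟩| = ord(cd⁶) = 3. With |G| = 27, by Lagrange [G : ⟨cd⁶⟩] = 27/3 = 9.

Answer: 9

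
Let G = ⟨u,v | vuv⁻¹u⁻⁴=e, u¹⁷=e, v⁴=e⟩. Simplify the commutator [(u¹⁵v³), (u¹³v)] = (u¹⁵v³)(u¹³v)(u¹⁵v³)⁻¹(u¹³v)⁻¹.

[(u¹⁵v³), (u¹³v)] = (u¹⁵v³)·(u¹³v)·(u¹⁵v³)⁻¹·(u¹³v)⁻¹.
  (u¹⁵v³) · (u¹³v) = u¹⁴
  (u¹⁴) · (u⁸v) = u⁵v
  (u⁵v) · (uv³) = u⁹

Answer: u⁹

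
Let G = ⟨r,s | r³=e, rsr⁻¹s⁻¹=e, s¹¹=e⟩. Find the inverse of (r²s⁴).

The order of (r²s⁴) is 33 (smallest k with (r²s⁴)ᵏ = e), so (r²s⁴)⁻¹ = (r²s⁴)³² = rs⁷.
Check: (r²s⁴) · (rs⁷) → (r²s⁴) · r = s⁴;   (s⁴) · s⁷ = e, giving e as required.

Answer: rs⁷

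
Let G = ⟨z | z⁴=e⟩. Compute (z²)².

Compute successive powers of (z²), reducing at each step:
  (z²)²: (z²) · z² = e

Answer: e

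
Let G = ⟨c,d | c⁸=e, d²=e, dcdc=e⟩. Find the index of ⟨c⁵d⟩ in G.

First find ord(c⁵d) by computing successive powers:
  (c⁵d)¹ = c⁵d, (c⁵d)² = e.
So |⟨c⁵d⟩| = ord(c⁵d) = 2. With |G| = 16, by Lagrange [G : ⟨c⁵d⟩] = 16/2 = 8.

Answer: 8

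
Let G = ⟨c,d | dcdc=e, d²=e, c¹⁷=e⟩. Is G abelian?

c·d = cd but d·c = c¹⁶d, so c·d ≠ d·c and G is not abelian.

Answer: No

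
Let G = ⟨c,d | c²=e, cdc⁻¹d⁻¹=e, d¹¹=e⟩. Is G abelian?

Each pair of generators commutes: c·d = cd = d·c. Since the generators pairwise commute, every element of G commutes with every other, so G is abelian.

Answer: Yes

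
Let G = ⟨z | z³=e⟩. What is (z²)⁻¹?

The order of (z²) is 3 (smallest k with (z²)ᵏ = e), so (z²)⁻¹ = (z²)² = z.
Check: (z²) · z → (z²) · z = e, giving e as required.

Answer: z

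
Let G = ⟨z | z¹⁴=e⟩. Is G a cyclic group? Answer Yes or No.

|G| = 14. The element z has order 14 (its powers give 14 distinct elements), so ⟨z⟩ = G and G is cyclic.

Answer: Yes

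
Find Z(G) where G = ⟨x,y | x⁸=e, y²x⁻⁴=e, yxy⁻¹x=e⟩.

An element z ∈ Z(G) iff z commutes with every generator.
For example x⁴ is central: (x⁴)·x = x⁵ = x·(x⁴); (x⁴)·y = y⁻¹ = y·(x⁴).
Whereas x ∉ Z(G) since x·y = xy ≠ x³y⁻¹ = y·x.
Checking each of the 16 elements this way gives Z(G) = {e, x⁴}, of order 2.

Answer: {e, x⁴}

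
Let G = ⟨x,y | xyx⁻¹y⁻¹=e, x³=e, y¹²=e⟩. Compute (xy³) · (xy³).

Compute (xy³) · (xy³) by multiplying left to right and reducing via the relations at each step:
  (xy³) · x = x²y³
  (x²y³) · y³ = x²y⁶

Answer: x²y⁶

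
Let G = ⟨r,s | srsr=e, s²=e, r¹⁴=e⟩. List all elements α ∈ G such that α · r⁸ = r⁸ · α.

⟨r⁸⟩ ⊆ C_G(r⁸) since powers of r⁸ commute with r⁸; so |C_G(r⁸)| ≥ |⟨r⁸⟩| = 7.
By orbit–stabilizer, |C_G(r⁸)| = |G| / |conj. class of r⁸| = 28 / 2 = 14.
The 14 elements commuting with r⁸ are {e, r, r², r³, r⁴, r⁵, r⁶, r⁷, r⁸, r⁹, r¹⁰, r¹¹, r¹², r¹³}.

Answer: {e, r, r², r³, r⁴, r⁵, r⁶, r⁷, r⁸, r⁹, r¹⁰, r¹¹, r¹², r¹³}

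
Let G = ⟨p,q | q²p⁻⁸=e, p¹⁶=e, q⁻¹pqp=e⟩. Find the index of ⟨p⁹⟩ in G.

First find ord(p⁹) by computing successive powers:
  (p⁹)¹ = p⁹, (p⁹)² = p², (p⁹)³ = p¹¹, (p⁹)⁴ = p⁴, (p⁹)⁵ = p¹³, (p⁹)⁶ = p⁶, (p⁹)⁷ = p¹⁵, (p⁹)⁸ = p⁸, (p⁹)⁹ = p, (p⁹)¹⁰ = p¹⁰, (p⁹)¹¹ = p³, (p⁹)¹² = p¹², (p⁹)¹³ = p⁵, (p⁹)¹⁴ = p¹⁴, (p⁹)¹⁵ = p⁷, (p⁹)¹⁶ = e.
So |⟨p⁹⟩| = ord(p⁹) = 16. With |G| = 32, by Lagrange [G : ⟨p⁹⟩] = 32/16 = 2.

Answer: 2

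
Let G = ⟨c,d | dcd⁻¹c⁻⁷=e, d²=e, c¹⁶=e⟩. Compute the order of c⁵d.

Compute successive powers until reaching e:
  (c⁵d)¹ = c⁵d, (c⁵d)² = c⁸, (c⁵d)³ = c¹³d, (c⁵d)⁴ = e.
The smallest positive k with (c⁵d)ᵏ = e is 4.

Answer: 4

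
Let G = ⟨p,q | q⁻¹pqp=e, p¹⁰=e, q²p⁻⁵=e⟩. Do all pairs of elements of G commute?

p·q = pq but q·p = p⁴q⁻¹, so p·q ≠ q·p and G is not abelian.

Answer: No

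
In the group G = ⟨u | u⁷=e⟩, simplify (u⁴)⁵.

Compute successive powers of (u⁴), reducing at each step:
  (u⁴)²: (u⁴) · u⁴ = u
  (u⁴)³: u · u⁴ = u⁵
  (u⁴)⁴: (u⁵) · u⁴ = u²
  (u⁴)⁵: (u²) · u⁴ = u⁶

Answer: u⁶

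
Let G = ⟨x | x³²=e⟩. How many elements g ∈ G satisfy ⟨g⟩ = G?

G is cyclic of order 32. An element generates G iff its order is 32, and a cyclic group of order 32 has exactly φ(32) = 16 such elements.

Answer: 16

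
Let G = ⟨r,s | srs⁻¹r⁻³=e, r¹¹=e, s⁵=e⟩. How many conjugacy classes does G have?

The conjugacy classes (representative and size) are:
  [e] (size 1), [r³] (size 5), [r⁶] (size 5), [r⁷s] (size 11), [r⁹s²] (size 11), [r⁷s³] (size 11), [r⁷s⁴] (size 11).
Class equation: 1 + 5 + 5 + 11 + 11 + 11 + 11 = 55 = |G|. So G has 7 conjugacy classes.

Answer: 7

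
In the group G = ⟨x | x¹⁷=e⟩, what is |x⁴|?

Compute successive powers until reaching e:
  (x⁴)¹ = x⁴, (x⁴)² = x⁸, (x⁴)³ = x¹², (x⁴)⁴ = x¹⁶, (x⁴)⁵ = x³, (x⁴)⁶ = x⁷, (x⁴)⁷ = x¹¹, (x⁴)⁸ = x¹⁵, (x⁴)⁹ = x², (x⁴)¹⁰ = x⁶, (x⁴)¹¹ = x¹⁰, (x⁴)¹² = x¹⁴, (x⁴)¹³ = x, (x⁴)¹⁴ = x⁵, (x⁴)¹⁵ = x⁹, (x⁴)¹⁶ = x¹³, (x⁴)¹⁷ = e.
The smallest positive k with (x⁴)ᵏ = e is 17.

Answer: 17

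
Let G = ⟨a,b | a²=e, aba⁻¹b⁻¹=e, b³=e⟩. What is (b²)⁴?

Compute successive powers of (b²), reducing at each step:
  (b²)²: (b²) · b² = b
  (b²)³: b · b² = e
  (b²)⁴: e · b² = b²

Answer: b²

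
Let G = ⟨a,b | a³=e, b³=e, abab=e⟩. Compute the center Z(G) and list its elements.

An element z ∈ Z(G) iff z commutes with every generator.
For example e is central: e·a = a = a·e; e·b = b = b·e.
Whereas a ∉ Z(G) since a·b = ab ≠ a²b² = b·a.
Checking each of the 12 elements this way gives Z(G) = {e}, of order 1.

Answer: {e}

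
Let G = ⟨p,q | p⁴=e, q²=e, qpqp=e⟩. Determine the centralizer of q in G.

⟨q⟩ ⊆ C_G(q) since powers of q commute with q; so |C_G(q)| ≥ |⟨q⟩| = 2.
By orbit–stabilizer, |C_G(q)| = |G| / |conj. class of q| = 8 / 2 = 4.
The 4 elements commuting with q are {e, p², q, p²q}.

Answer: {e, p², q, p²q}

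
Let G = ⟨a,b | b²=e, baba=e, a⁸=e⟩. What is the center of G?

An element z ∈ Z(G) iff z commutes with every generator.
For example a⁴ is central: (a⁴)·a = a⁵ = a·(a⁴); (a⁴)·b = a⁴b = b·(a⁴).
Whereas a ∉ Z(G) since a·b = ab ≠ a⁷b = b·a.
Checking each of the 16 elements this way gives Z(G) = {e, a⁴}, of order 2.

Answer: {e, a⁴}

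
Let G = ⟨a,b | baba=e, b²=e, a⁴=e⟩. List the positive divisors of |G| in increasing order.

|G| = 8 = 2³. By Lagrange's theorem the order of any subgroup divides 8; the divisors of 8 are 1, 2, 4, 8.

Answer: 1, 2, 4, 8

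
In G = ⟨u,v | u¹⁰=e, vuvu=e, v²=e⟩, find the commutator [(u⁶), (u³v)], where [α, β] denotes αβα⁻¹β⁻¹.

[(u⁶), (u³v)] = (u⁶)·(u³v)·(u⁶)⁻¹·(u³v)⁻¹.
  (u⁶) · (u³v) = u⁹v
  (u⁹v) · (u⁴) = u⁵v
  (u⁵v) · (u³v) = u²

Answer: u²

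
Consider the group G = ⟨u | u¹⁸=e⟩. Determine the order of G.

G is generated by a single element, so G is cyclic. The relator gives u¹⁸ = e and no smaller power is forced to be e, so the 18 powers {e, u, u², u³, u⁴, u⁵, u⁶, u⁷, u⁸, u⁹, u¹², u¹³, u¹¹, u¹⁰, u¹⁴, u¹⁵, u¹⁶, u¹⁷} are distinct. Hence |G| = 18.

Answer: 18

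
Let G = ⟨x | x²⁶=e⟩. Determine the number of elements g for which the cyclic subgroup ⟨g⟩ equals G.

G is cyclic of order 26. An element generates G iff its order is 26, and a cyclic group of order 26 has exactly φ(26) = 12 such elements.

Answer: 12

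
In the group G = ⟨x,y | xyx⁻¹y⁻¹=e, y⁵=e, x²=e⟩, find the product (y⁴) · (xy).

Compute (y⁴) · (xy) by multiplying left to right and reducing via the relations at each step:
  (y⁴) · x = xy⁴
  (xy⁴) · y = x

Answer: x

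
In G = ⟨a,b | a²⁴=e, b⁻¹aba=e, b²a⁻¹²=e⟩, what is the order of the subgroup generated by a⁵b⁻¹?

|⟨a⁵b⁻¹⟩| equals the order of a⁵b⁻¹. Compute successive powers until reaching e:
  (a⁵b⁻¹)¹ = a⁵b⁻¹, (a⁵b⁻¹)² = a¹², (a⁵b⁻¹)³ = a⁵b, (a⁵b⁻¹)⁴ = e.
The smallest positive k with (a⁵b⁻¹)ᵏ = e is 4, so |⟨a⁵b⁻¹⟩| = 4.

Answer: 4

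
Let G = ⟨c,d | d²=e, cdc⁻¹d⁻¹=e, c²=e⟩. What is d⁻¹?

The order of d is 2 (smallest k with dᵏ = e), so d⁻¹ = d¹ = d.
Check: d · d → d · d = e, giving e as required.

Answer: d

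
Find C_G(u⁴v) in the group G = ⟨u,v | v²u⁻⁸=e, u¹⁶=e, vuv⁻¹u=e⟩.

⟨u⁴v⟩ ⊆ C_G(u⁴v) since powers of u⁴v commute with u⁴v; so |C_G(u⁴v)| ≥ |⟨u⁴v⟩| = 4.
By orbit–stabilizer, |C_G(u⁴v)| = |G| / |conj. class of u⁴v| = 32 / 8 = 4.
The 4 elements commuting with u⁴v are {e, u⁸, u⁴v, u⁴v⁻¹}.

Answer: {e, u⁸, u⁴v, u⁴v⁻¹}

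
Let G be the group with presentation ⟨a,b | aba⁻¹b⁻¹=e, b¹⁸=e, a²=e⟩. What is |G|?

Enumerate words in the generators, reducing via the relations: the distinct elements are
  {a, b, e, ab, b², b³, b⁴, b⁵, b⁶, b⁷, b⁸, b⁹, ab², ab³, ab⁴, ab⁵, ab⁶, ab⁷, ab⁸, ab⁹, b¹², b¹³, b¹¹, b¹⁰, b¹⁴, b¹⁵, b¹⁶, b¹⁷, ab¹², ab¹³, ab¹¹, ab¹⁰, ab¹⁴, ab¹⁵, ab¹⁶, ab¹⁷}.
No further products give new elements, so |G| = 36.

Answer: 36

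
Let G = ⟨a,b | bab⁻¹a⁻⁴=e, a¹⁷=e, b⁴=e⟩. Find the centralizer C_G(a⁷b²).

⟨a⁷b²⟩ ⊆ C_G(a⁷b²) since powers of a⁷b² commute with a⁷b²; so |C_G(a⁷b²)| ≥ |⟨a⁷b²⟩| = 2.
By orbit–stabilizer, |C_G(a⁷b²)| = |G| / |conj. class of a⁷b²| = 68 / 17 = 4.
The 4 elements commuting with a⁷b² are {e, a⁷b², a⁹b³, a¹⁵b}.

Answer: {e, a⁷b², a⁹b³, a¹⁵b}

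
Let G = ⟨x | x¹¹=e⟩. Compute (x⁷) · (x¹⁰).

Compute (x⁷) · (x¹⁰) by multiplying left to right and reducing via the relations at each step:
  (x⁷) · x¹⁰ = x⁶

Answer: x⁶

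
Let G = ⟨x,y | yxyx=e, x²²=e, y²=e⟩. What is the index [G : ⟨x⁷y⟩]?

First find ord(x⁷y) by computing successive powers:
  (x⁷y)¹ = x⁷y, (x⁷y)² = e.
So |⟨x⁷y⟩| = ord(x⁷y) = 2. With |G| = 44, by Lagrange [G : ⟨x⁷y⟩] = 44/2 = 22.

Answer: 22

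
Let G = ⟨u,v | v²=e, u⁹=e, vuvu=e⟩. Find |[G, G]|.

G' = [G, G] is generated by all commutators. The generator-pair commutators are: [u, v] = u².
The subgroup they normally generate is {e, u, u², u³, u⁴, u⁵, u⁶, u⁷, u⁸}, of order 9.
Check: |G/G'| = 18/9 = 2 is the order of the abelianisation.

Answer: 9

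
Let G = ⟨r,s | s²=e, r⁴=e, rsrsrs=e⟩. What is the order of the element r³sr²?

Compute successive powers until reaching e:
  (r³sr²)¹ = r³sr², (r³sr²)² = r²sr, (r³sr²)³ = e.
The smallest positive k with (r³sr²)ᵏ = e is 3.

Answer: 3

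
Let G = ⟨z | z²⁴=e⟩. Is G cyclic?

|G| = 24. The element z has order 24 (its powers give 24 distinct elements), so ⟨z⟩ = G and G is cyclic.

Answer: Yes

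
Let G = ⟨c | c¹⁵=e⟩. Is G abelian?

G has a single generator, so G is cyclic and hence abelian.

Answer: Yes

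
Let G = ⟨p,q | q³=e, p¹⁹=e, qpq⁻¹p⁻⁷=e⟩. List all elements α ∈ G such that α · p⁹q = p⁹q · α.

⟨p⁹q⟩ ⊆ C_G(p⁹q) since powers of p⁹q commute with p⁹q; so |C_G(p⁹q)| ≥ |⟨p⁹q⟩| = 3.
By orbit–stabilizer, |C_G(p⁹q)| = |G| / |conj. class of p⁹q| = 57 / 19 = 3.
The 3 elements commuting with p⁹q are {e, p⁹q, p¹⁵q²}.

Answer: {e, p⁹q, p¹⁵q²}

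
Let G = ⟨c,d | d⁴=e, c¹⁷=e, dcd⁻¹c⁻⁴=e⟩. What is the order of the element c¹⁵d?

Compute successive powers until reaching e:
  (c¹⁵d)¹ = c¹⁵d, (c¹⁵d)² = c⁷d², (c¹⁵d)³ = c⁹d³, (c¹⁵d)⁴ = e.
The smallest positive k with (c¹⁵d)ᵏ = e is 4.

Answer: 4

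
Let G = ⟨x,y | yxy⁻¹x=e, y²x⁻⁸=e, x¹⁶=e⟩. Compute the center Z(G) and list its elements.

An element z ∈ Z(G) iff z commutes with every generator.
For example x⁸ is central: (x⁸)·x = x⁹ = x·(x⁸); (x⁸)·y = y⁻¹ = y·(x⁸).
Whereas x ∉ Z(G) since x·y = xy ≠ x⁷y⁻¹ = y·x.
Checking each of the 32 elements this way gives Z(G) = {e, x⁸}, of order 2.

Answer: {e, x⁸}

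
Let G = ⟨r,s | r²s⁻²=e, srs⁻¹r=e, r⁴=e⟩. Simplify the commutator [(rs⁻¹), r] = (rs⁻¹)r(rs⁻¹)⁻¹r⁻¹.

[(rs⁻¹), r] = (rs⁻¹)·r·(rs⁻¹)⁻¹·r⁻¹.
  (rs⁻¹) · r = s⁻¹
  (s⁻¹) · (rs) = r³
  (r³) · (r³) = r²

Answer: r²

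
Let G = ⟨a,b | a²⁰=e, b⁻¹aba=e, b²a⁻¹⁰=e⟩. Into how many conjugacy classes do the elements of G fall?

The conjugacy classes (representative and size) are:
  [e] (size 1), [a] (size 2), [a²] (size 2), [a³] (size 2), [a⁴] (size 2), [a⁵] (size 2), [a¹⁴] (size 2), [a⁷] (size 2), [a⁸] (size 2), [a¹¹] (size 2), [a¹⁰] (size 1), [a²b⁻¹] (size 10), [a⁹b] (size 10).
Class equation: 1 + 2 + 2 + 2 + 2 + 2 + 2 + 2 + 2 + 2 + 1 + 10 + 10 = 40 = |G|. So G has 13 conjugacy classes.

Answer: 13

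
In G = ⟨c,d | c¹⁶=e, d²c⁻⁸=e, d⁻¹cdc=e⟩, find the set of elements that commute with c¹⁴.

⟨c¹⁴⟩ ⊆ C_G(c¹⁴) since powers of c¹⁴ commute with c¹⁴; so |C_G(c¹⁴)| ≥ |⟨c¹⁴⟩| = 8.
By orbit–stabilizer, |C_G(c¹⁴)| = |G| / |conj. class of c¹⁴| = 32 / 2 = 16.
The 16 elements commuting with c¹⁴ are {e, c, c², c³, c⁴, c⁵, c⁶, c⁷, c⁸, c⁹, c¹⁰, c¹¹, c¹², c¹³, c¹⁴, c¹⁵}.

Answer: {e, c, c², c³, c⁴, c⁵, c⁶, c⁷, c⁸, c⁹, c¹⁰, c¹¹, c¹², c¹³, c¹⁴, c¹⁵}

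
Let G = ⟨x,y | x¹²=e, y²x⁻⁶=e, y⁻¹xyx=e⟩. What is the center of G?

An element z ∈ Z(G) iff z commutes with every generator.
For example x⁶ is central: (x⁶)·x = x⁷ = x·(x⁶); (x⁶)·y = y⁻¹ = y·(x⁶).
Whereas x ∉ Z(G) since x·y = xy ≠ x⁵y⁻¹ = y·x.
Checking each of the 24 elements this way gives Z(G) = {e, x⁶}, of order 2.

Answer: {e, x⁶}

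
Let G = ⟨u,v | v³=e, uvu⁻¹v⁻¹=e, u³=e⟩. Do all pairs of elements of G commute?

Each pair of generators commutes: u·v = uv = v·u. Since the generators pairwise commute, every element of G commutes with every other, so G is abelian.

Answer: Yes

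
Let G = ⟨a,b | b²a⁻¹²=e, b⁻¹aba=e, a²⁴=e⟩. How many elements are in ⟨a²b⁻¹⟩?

|⟨a²b⁻¹⟩| equals the order of a²b⁻¹. Compute successive powers until reaching e:
  (a²b⁻¹)¹ = a²b⁻¹, (a²b⁻¹)² = a¹², (a²b⁻¹)³ = a²b, (a²b⁻¹)⁴ = e.
The smallest positive k with (a²b⁻¹)ᵏ = e is 4, so |⟨a²b⁻¹⟩| = 4.

Answer: 4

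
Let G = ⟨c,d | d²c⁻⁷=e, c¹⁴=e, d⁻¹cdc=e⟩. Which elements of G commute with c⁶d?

⟨c⁶d⟩ ⊆ C_G(c⁶d) since powers of c⁶d commute with c⁶d; so |C_G(c⁶d)| ≥ |⟨c⁶d⟩| = 4.
By orbit–stabilizer, |C_G(c⁶d)| = |G| / |conj. class of c⁶d| = 28 / 7 = 4.
The 4 elements commuting with c⁶d are {e, c⁷, c⁶d, c⁶d⁻¹}.

Answer: {e, c⁷, c⁶d, c⁶d⁻¹}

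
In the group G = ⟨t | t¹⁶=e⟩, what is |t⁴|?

Compute successive powers until reaching e:
  (t⁴)¹ = t⁴, (t⁴)² = t⁸, (t⁴)³ = t¹², (t⁴)⁴ = e.
The smallest positive k with (t⁴)ᵏ = e is 4.

Answer: 4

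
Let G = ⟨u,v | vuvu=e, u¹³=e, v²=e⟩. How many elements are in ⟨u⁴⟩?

|⟨u⁴⟩| equals the order of u⁴. Compute successive powers until reaching e:
  (u⁴)¹ = u⁴, (u⁴)² = u⁸, (u⁴)³ = u¹², (u⁴)⁴ = u³, (u⁴)⁵ = u⁷, (u⁴)⁶ = u¹¹, (u⁴)⁷ = u², (u⁴)⁸ = u⁶, (u⁴)⁹ = u¹⁰, (u⁴)¹⁰ = u, (u⁴)¹¹ = u⁵, (u⁴)¹² = u⁹, (u⁴)¹³ = e.
The smallest positive k with (u⁴)ᵏ = e is 13, so |⟨u⁴⟩| = 13.

Answer: 13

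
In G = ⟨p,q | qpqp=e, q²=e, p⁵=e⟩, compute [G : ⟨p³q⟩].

First find ord(p³q) by computing successive powers:
  (p³q)¹ = p³q, (p³q)² = e.
So |⟨p³q⟩| = ord(p³q) = 2. With |G| = 10, by Lagrange [G : ⟨p³q⟩] = 10/2 = 5.

Answer: 5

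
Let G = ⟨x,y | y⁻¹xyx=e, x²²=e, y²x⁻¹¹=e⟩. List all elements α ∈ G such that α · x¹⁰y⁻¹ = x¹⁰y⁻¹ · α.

⟨x¹⁰y⁻¹⟩ ⊆ C_G(x¹⁰y⁻¹) since powers of x¹⁰y⁻¹ commute with x¹⁰y⁻¹; so |C_G(x¹⁰y⁻¹)| ≥ |⟨x¹⁰y⁻¹⟩| = 4.
By orbit–stabilizer, |C_G(x¹⁰y⁻¹)| = |G| / |conj. class of x¹⁰y⁻¹| = 44 / 11 = 4.
The 4 elements commuting with x¹⁰y⁻¹ are {e, x¹¹, x¹⁰y, x¹⁰y⁻¹}.

Answer: {e, x¹¹, x¹⁰y, x¹⁰y⁻¹}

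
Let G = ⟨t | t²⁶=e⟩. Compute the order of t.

Compute successive powers until reaching e:
  t¹ = t, t² = t², t³ = t³, t⁴ = t⁴, t⁵ = t⁵, t⁶ = t⁶, t⁷ = t⁷, t⁸ = t⁸, t⁹ = t⁹, t¹⁰ = t¹⁰, t¹¹ = t¹¹, t¹² = t¹², t¹³ = t¹³, t¹⁴ = t¹⁴, t¹⁵ = t¹⁵, t¹⁶ = t¹⁶, t¹⁷ = t¹⁷, t¹⁸ = t¹⁸, t¹⁹ = t¹⁹, t²⁰ = t²⁰, t²¹ = t²¹, t²² = t²², t²³ = t²³, t²⁴ = t²⁴, t²⁵ = t²⁵, t²⁶ = e.
The smallest positive k with tᵏ = e is 26.

Answer: 26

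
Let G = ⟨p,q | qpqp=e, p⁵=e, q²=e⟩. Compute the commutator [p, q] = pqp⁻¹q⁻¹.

[p, q] = p·q·p⁻¹·q⁻¹.
  p · q = pq
  (pq) · (p⁴) = p²q
  (p²q) · q = p²

Answer: p²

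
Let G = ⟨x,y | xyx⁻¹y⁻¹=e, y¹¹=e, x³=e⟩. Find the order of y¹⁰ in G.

Compute successive powers until reaching e:
  (y¹⁰)¹ = y¹⁰, (y¹⁰)² = y⁹, (y¹⁰)³ = y⁸, (y¹⁰)⁴ = y⁷, (y¹⁰)⁵ = y⁶, (y¹⁰)⁶ = y⁵, (y¹⁰)⁷ = y⁴, (y¹⁰)⁸ = y³, (y¹⁰)⁹ = y², (y¹⁰)¹⁰ = y, (y¹⁰)¹¹ = e.
The smallest positive k with (y¹⁰)ᵏ = e is 11.

Answer: 11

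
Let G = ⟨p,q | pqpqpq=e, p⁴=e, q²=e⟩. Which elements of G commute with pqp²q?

⟨pqp²q⟩ ⊆ C_G(pqp²q) since powers of pqp²q commute with pqp²q; so |C_G(pqp²q)| ≥ |⟨pqp²q⟩| = 2.
By orbit–stabilizer, |C_G(pqp²q)| = |G| / |conj. class of pqp²q| = 24 / 6 = 4.
The 4 elements commuting with pqp²q are {e, p², pqp²q, p³qp²q}.

Answer: {e, p², pqp²q, p³qp²q}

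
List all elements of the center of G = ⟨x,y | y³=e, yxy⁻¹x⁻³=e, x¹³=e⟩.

An element z ∈ Z(G) iff z commutes with every generator.
For example e is central: e·x = x = x·e; e·y = y = y·e.
Whereas x ∉ Z(G) since x·y = xy ≠ x³y = y·x.
Checking each of the 39 elements this way gives Z(G) = {e}, of order 1.

Answer: {e}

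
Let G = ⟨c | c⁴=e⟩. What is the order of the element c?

Compute successive powers until reaching e:
  c¹ = c, c² = c², c³ = c³, c⁴ = e.
The smallest positive k with cᵏ = e is 4.

Answer: 4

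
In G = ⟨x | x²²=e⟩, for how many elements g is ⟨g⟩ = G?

G is cyclic of order 22. An element generates G iff its order is 22, and a cyclic group of order 22 has exactly φ(22) = 10 such elements.

Answer: 10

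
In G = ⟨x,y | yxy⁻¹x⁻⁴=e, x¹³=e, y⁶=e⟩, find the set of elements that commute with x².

⟨x²⟩ ⊆ C_G(x²) since powers of x² commute with x²; so |C_G(x²)| ≥ |⟨x²⟩| = 13.
By orbit–stabilizer, |C_G(x²)| = |G| / |conj. class of x²| = 78 / 6 = 13.
The 13 elements commuting with x² are {e, x, x², x³, x⁴, x⁵, x⁶, x⁷, x⁸, x⁹, x¹⁰, x¹¹, x¹²}.

Answer: {e, x, x², x³, x⁴, x⁵, x⁶, x⁷, x⁸, x⁹, x¹⁰, x¹¹, x¹²}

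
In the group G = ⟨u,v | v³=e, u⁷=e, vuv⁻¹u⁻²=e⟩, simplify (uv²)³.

Compute successive powers of (uv²), reducing at each step:
  (uv²)²: (uv²) · u = u⁵v²;   (u⁵v²) · v² = u⁵v
  (uv²)³: (u⁵v) · u = v;   v · v² = e

Answer: e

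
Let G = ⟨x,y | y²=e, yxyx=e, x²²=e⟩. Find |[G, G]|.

G' = [G, G] is generated by all commutators. The generator-pair commutators are: [x, y] = x².
The subgroup they normally generate is {e, x², x⁴, x⁶, x⁸, x¹⁰, x¹², x¹⁴, x¹⁶, x¹⁸, x²⁰}, of order 11.
Check: |G/G'| = 44/11 = 4 is the order of the abelianisation.

Answer: 11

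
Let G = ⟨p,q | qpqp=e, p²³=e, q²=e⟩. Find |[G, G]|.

G' = [G, G] is generated by all commutators. The generator-pair commutators are: [p, q] = p².
The subgroup they normally generate is {e, p, p², p³, p⁴, p⁵, p⁶, p⁷, p⁸, p⁹, p¹⁰, p¹¹, p¹², p¹³, p¹⁴, p¹⁵, p¹⁶, p¹⁷, p¹⁸, p¹⁹, p²⁰, p²¹, p²²}, of order 23.
Check: |G/G'| = 46/23 = 2 is the order of the abelianisation.

Answer: 23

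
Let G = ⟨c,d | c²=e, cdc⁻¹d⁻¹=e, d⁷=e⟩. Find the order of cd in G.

Compute successive powers until reaching e:
  (cd)¹ = cd, (cd)² = d², (cd)³ = cd³, (cd)⁴ = d⁴, (cd)⁵ = cd⁵, (cd)⁶ = d⁶, (cd)⁷ = c, (cd)⁸ = d, (cd)⁹ = cd², (cd)¹⁰ = d³, (cd)¹¹ = cd⁴, (cd)¹² = d⁵, (cd)¹³ = cd⁶, (cd)¹⁴ = e.
The smallest positive k with (cd)ᵏ = e is 14.

Answer: 14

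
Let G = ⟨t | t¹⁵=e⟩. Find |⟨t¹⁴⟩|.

|⟨t¹⁴⟩| equals the order of t¹⁴. Compute successive powers until reaching e:
  (t¹⁴)¹ = t¹⁴, (t¹⁴)² = t¹³, (t¹⁴)³ = t¹², (t¹⁴)⁴ = t¹¹, (t¹⁴)⁵ = t¹⁰, (t¹⁴)⁶ = t⁹, (t¹⁴)⁷ = t⁸, (t¹⁴)⁸ = t⁷, (t¹⁴)⁹ = t⁶, (t¹⁴)¹⁰ = t⁵, (t¹⁴)¹¹ = t⁴, (t¹⁴)¹² = t³, (t¹⁴)¹³ = t², (t¹⁴)¹⁴ = t, (t¹⁴)¹⁵ = e.
The smallest positive k with (t¹⁴)ᵏ = e is 15, so |⟨t¹⁴⟩| = 15.

Answer: 15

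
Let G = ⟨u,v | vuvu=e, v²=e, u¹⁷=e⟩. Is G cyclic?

Every cyclic group is abelian. But u·v = uv while v·u = u¹⁶v, so u·v ≠ v·u and G is not abelian. Hence G is not cyclic.

Answer: No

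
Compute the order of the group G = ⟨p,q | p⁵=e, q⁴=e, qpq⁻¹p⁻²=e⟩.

Enumerate words in the generators, reducing via the relations: the distinct elements are
  {e, p, q, pq, p², p³, p⁴, q², q³, pq², pq³, p²q, p³q, p⁴q, p²q², p²q³, p³q², p³q³, p⁴q², p⁴q³}.
No further products give new elements, so |G| = 20.

Answer: 20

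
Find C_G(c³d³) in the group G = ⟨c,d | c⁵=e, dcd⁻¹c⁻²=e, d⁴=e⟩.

⟨c³d³⟩ ⊆ C_G(c³d³) since powers of c³d³ commute with c³d³; so |C_G(c³d³)| ≥ |⟨c³d³⟩| = 4.
By orbit–stabilizer, |C_G(c³d³)| = |G| / |conj. class of c³d³| = 20 / 5 = 4.
The 4 elements commuting with c³d³ are {e, c²d², c⁴d, c³d³}.

Answer: {e, c²d², c⁴d, c³d³}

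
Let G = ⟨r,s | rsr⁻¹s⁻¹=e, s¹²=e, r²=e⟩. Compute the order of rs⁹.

Compute successive powers until reaching e:
  (rs⁹)¹ = rs⁹, (rs⁹)² = s⁶, (rs⁹)³ = rs³, (rs⁹)⁴ = e.
The smallest positive k with (rs⁹)ᵏ = e is 4.

Answer: 4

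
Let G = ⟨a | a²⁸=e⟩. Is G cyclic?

|G| = 28. The element a has order 28 (its powers give 28 distinct elements), so ⟨a⟩ = G and G is cyclic.

Answer: Yes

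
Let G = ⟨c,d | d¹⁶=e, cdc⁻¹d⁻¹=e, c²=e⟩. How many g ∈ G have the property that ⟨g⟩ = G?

⟨g⟩ = G would require ord(g) = |G| = 32, but the maximum element order in G is 16 < 32. So G is not cyclic and no single element generates it: the count is 0.

Answer: 0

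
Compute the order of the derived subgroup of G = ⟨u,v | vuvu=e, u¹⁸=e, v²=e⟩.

G' = [G, G] is generated by all commutators. The generator-pair commutators are: [u, v] = u².
The subgroup they normally generate is {e, u², u⁴, u⁶, u⁸, u¹⁰, u¹², u¹⁴, u¹⁶}, of order 9.
Check: |G/G'| = 36/9 = 4 is the order of the abelianisation.

Answer: 9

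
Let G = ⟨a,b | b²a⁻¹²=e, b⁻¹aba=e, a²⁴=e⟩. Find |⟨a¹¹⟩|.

|⟨a¹¹⟩| equals the order of a¹¹. Compute successive powers until reaching e:
  (a¹¹)¹ = a¹¹, (a¹¹)² = a²², (a¹¹)³ = a⁹, (a¹¹)⁴ = a²⁰, (a¹¹)⁵ = a⁷, (a¹¹)⁶ = a¹⁸, (a¹¹)⁷ = a⁵, (a¹¹)⁸ = a¹⁶, (a¹¹)⁹ = a³, (a¹¹)¹⁰ = a¹⁴, (a¹¹)¹¹ = a, (a¹¹)¹² = a¹², (a¹¹)¹³ = a²³, (a¹¹)¹⁴ = a¹⁰, (a¹¹)¹⁵ = a²¹, (a¹¹)¹⁶ = a⁸, (a¹¹)¹⁷ = a¹⁹, (a¹¹)¹⁸ = a⁶, (a¹¹)¹⁹ = a¹⁷, (a¹¹)²⁰ = a⁴, (a¹¹)²¹ = a¹⁵, (a¹¹)²² = a², (a¹¹)²³ = a¹³, (a¹¹)²⁴ = e.
The smallest positive k with (a¹¹)ᵏ = e is 24, so |⟨a¹¹⟩| = 24.

Answer: 24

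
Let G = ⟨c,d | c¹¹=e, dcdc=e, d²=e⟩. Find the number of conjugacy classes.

The conjugacy classes (representative and size) are:
  [e] (size 1), [c¹⁰] (size 2), [c²] (size 2), [c³] (size 2), [c⁷] (size 2), [c⁶] (size 2), [c²d] (size 11).
Class equation: 1 + 2 + 2 + 2 + 2 + 2 + 11 = 22 = |G|. So G has 7 conjugacy classes.

Answer: 7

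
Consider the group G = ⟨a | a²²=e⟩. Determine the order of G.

G is generated by a single element, so G is cyclic. The relator gives a²² = e and no smaller power is forced to be e, so the 22 powers {a, e, a², a³, a⁴, a⁵, a⁶, a⁷, a⁸, a⁹, a²¹, a²⁰, a¹², a¹³, a¹¹, a¹⁰, a¹⁴, a¹⁵, a¹⁶, a¹⁷, a¹⁸, a¹⁹} are distinct. Hence |G| = 22.

Answer: 22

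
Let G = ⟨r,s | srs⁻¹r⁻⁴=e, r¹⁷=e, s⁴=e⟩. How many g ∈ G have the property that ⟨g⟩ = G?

⟨g⟩ = G would require ord(g) = |G| = 68, but the maximum element order in G is 17 < 68. So G is not cyclic and no single element generates it: the count is 0.

Answer: 0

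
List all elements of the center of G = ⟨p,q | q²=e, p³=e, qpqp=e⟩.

An element z ∈ Z(G) iff z commutes with every generator.
For example e is central: e·p = p = p·e; e·q = q = q·e.
Whereas p ∉ Z(G) since p·q = pq ≠ p²q = q·p.
Checking each of the 6 elements this way gives Z(G) = {e}, of order 1.

Answer: {e}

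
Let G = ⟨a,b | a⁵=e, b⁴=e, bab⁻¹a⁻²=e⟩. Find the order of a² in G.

Compute successive powers until reaching e:
  (a²)¹ = a², (a²)² = a⁴, (a²)³ = a, (a²)⁴ = a³, (a²)⁵ = e.
The smallest positive k with (a²)ᵏ = e is 5.

Answer: 5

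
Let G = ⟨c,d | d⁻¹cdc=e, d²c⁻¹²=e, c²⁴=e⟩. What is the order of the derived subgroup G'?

G' = [G, G] is generated by all commutators. The generator-pair commutators are: [c, d] = c².
The subgroup they normally generate is {e, c², c⁴, c⁶, c⁸, c¹⁰, c¹², c¹⁴, c¹⁶, c¹⁸, c²⁰, c²²}, of order 12.
Check: |G/G'| = 48/12 = 4 is the order of the abelianisation.

Answer: 12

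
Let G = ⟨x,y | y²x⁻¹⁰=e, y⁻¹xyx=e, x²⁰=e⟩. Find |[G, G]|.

G' = [G, G] is generated by all commutators. The generator-pair commutators are: [x, y] = x².
The subgroup they normally generate is {e, x², x⁴, x⁶, x⁸, x¹⁰, x¹², x¹⁴, x¹⁶, x¹⁸}, of order 10.
Check: |G/G'| = 40/10 = 4 is the order of the abelianisation.

Answer: 10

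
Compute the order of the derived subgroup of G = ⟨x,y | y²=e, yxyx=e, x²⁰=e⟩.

G' = [G, G] is generated by all commutators. The generator-pair commutators are: [x, y] = x².
The subgroup they normally generate is {e, x², x⁴, x⁶, x⁸, x¹⁰, x¹², x¹⁴, x¹⁶, x¹⁸}, of order 10.
Check: |G/G'| = 40/10 = 4 is the order of the abelianisation.

Answer: 10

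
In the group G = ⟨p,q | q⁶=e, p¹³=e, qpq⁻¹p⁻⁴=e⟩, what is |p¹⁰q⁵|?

Compute successive powers until reaching e:
  (p¹⁰q⁵)¹ = p¹⁰q⁵, (p¹⁰q⁵)² = p⁶q⁴, (p¹⁰q⁵)³ = p⁵q³, (p¹⁰q⁵)⁴ = p⁸q², (p¹⁰q⁵)⁵ = p¹²q, (p¹⁰q⁵)⁶ = e.
The smallest positive k with (p¹⁰q⁵)ᵏ = e is 6.

Answer: 6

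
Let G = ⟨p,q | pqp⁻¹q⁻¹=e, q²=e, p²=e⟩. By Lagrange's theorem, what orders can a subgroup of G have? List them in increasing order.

|G| = 4 = 2². By Lagrange's theorem the order of any subgroup divides 4; the divisors of 4 are 1, 2, 4.

Answer: 1, 2, 4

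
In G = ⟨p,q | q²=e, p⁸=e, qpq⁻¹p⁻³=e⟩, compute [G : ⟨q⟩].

First find ord(q) by computing successive powers:
  q¹ = q, q² = e.
So |⟨q⟩| = ord(q) = 2. With |G| = 16, by Lagrange [G : ⟨q⟩] = 16/2 = 8.

Answer: 8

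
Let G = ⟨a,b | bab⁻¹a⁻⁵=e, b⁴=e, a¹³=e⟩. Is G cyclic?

Every cyclic group is abelian. But a·b = ab while b·a = a⁵b, so a·b ≠ b·a and G is not abelian. Hence G is not cyclic.

Answer: No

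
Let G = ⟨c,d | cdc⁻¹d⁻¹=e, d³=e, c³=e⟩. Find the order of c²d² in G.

Compute successive powers until reaching e:
  (c²d²)¹ = c²d², (c²d²)² = cd, (c²d²)³ = e.
The smallest positive k with (c²d²)ᵏ = e is 3.

Answer: 3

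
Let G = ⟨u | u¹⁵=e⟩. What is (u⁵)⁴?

Compute successive powers of (u⁵), reducing at each step:
  (u⁵)²: (u⁵) · u⁵ = u¹⁰
  (u⁵)³: (u¹⁰) · u⁵ = e
  (u⁵)⁴: e · u⁵ = u⁵

Answer: u⁵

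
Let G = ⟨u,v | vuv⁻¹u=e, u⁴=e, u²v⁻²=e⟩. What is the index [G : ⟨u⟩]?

First find ord(u) by computing successive powers:
  u¹ = u, u² = u², u³ = u³, u⁴ = e.
So |⟨u⟩| = ord(u) = 4. With |G| = 8, by Lagrange [G : ⟨u⟩] = 8/4 = 2.

Answer: 2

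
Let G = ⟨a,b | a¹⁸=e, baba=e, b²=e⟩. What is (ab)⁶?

Compute successive powers of (ab), reducing at each step:
  (ab)²: (ab) · a = b;   b · b = e
  (ab)³: e · a = a;   a · b = ab
  (ab)⁴: (ab) · a = b;   b · b = e
  (ab)⁵: e · a = a;   a · b = ab
  (ab)⁶: (ab) · a = b;   b · b = e

Answer: e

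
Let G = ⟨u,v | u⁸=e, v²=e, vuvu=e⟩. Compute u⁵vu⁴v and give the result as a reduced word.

Multiply left to right, reducing at each step:
  (u⁵) · v = u⁵v
  (u⁵v) · u⁴ = uv
  (uv) · v = u

Answer: u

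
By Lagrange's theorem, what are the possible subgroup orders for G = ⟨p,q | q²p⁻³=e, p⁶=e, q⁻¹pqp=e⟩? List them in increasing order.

|G| = 12 = 2² · 3. By Lagrange's theorem the order of any subgroup divides 12; the divisors of 12 are 1, 2, 3, 4, 6, 12.

Answer: 1, 2, 3, 4, 6, 12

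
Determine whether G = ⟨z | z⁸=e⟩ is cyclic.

|G| = 8. The element z has order 8 (its powers give 8 distinct elements), so ⟨z⟩ = G and G is cyclic.

Answer: Yes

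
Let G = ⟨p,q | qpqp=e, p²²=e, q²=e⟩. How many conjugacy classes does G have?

The conjugacy classes (representative and size) are:
  [e] (size 1), [p] (size 2), [p²] (size 2), [p¹⁹] (size 2), [p⁴] (size 2), [p⁵] (size 2), [p⁶] (size 2), [p⁷] (size 2), [p⁸] (size 2), [p¹³] (size 2), [p¹⁰] (size 2), [p¹¹] (size 1), [p⁶q] (size 11), [pq] (size 11).
Class equation: 1 + 2 + 2 + 2 + 2 + 2 + 2 + 2 + 2 + 2 + 2 + 1 + 11 + 11 = 44 = |G|. So G has 14 conjugacy classes.

Answer: 14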